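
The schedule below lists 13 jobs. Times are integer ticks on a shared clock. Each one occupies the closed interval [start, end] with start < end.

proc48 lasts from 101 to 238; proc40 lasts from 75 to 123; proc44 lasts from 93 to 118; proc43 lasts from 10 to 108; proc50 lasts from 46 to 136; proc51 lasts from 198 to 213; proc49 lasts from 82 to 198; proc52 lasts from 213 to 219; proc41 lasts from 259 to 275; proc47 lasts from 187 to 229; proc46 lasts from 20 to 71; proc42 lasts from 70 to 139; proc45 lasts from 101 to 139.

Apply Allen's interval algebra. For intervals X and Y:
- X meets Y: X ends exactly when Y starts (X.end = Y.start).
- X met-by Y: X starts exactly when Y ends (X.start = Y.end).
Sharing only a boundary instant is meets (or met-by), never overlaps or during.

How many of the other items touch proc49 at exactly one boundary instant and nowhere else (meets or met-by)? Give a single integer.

Target proc49 = [82, 198].
proc40 [75, 123] → overlaps → no.
proc41 [259, 275] → after → no.
proc42 [70, 139] → overlaps → no.
proc43 [10, 108] → overlaps → no.
proc44 [93, 118] → during → no.
proc45 [101, 139] → during → no.
proc46 [20, 71] → before → no.
proc47 [187, 229] → overlapped-by → no.
proc48 [101, 238] → overlapped-by → no.
proc50 [46, 136] → overlaps → no.
proc51 [198, 213] → met-by → counts.
proc52 [213, 219] → after → no.
Total: 1.

1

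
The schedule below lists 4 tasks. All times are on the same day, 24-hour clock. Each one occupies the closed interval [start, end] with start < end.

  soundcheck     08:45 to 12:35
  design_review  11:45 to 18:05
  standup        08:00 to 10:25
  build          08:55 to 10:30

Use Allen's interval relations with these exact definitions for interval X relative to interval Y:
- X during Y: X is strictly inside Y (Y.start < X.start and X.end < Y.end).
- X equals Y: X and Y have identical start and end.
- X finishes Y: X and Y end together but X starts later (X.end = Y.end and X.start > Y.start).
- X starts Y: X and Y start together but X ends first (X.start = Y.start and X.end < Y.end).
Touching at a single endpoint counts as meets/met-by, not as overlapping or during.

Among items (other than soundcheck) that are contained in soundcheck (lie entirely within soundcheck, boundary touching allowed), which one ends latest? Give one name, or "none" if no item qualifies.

build

Target soundcheck = [08:45, 12:35].
build [08:55, 10:30] → during → candidate.
design_review [11:45, 18:05] → overlapped-by → excluded.
standup [08:00, 10:25] → overlaps → excluded.
Among candidates, latest end is 10:30 → build.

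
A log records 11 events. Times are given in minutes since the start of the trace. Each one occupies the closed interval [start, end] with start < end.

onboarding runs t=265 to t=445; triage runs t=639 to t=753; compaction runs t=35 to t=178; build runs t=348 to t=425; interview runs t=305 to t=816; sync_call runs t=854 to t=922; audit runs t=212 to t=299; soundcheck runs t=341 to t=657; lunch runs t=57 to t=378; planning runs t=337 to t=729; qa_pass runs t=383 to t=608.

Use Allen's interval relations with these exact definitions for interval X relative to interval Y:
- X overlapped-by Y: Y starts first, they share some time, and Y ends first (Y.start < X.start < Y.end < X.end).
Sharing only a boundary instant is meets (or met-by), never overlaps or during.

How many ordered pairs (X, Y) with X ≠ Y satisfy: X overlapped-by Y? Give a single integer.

14

Checking all 110 ordered pairs for relation 'overlapped-by'; matching pairs in alphabetical order:
(build, lunch): build overlapped-by lunch ✓
(interview, lunch): interview overlapped-by lunch ✓
(interview, onboarding): interview overlapped-by onboarding ✓
(lunch, compaction): lunch overlapped-by compaction ✓
(onboarding, audit): onboarding overlapped-by audit ✓
(onboarding, lunch): onboarding overlapped-by lunch ✓
(planning, lunch): planning overlapped-by lunch ✓
(planning, onboarding): planning overlapped-by onboarding ✓
(qa_pass, build): qa_pass overlapped-by build ✓
(qa_pass, onboarding): qa_pass overlapped-by onboarding ✓
(soundcheck, lunch): soundcheck overlapped-by lunch ✓
(soundcheck, onboarding): soundcheck overlapped-by onboarding ✓
(triage, planning): triage overlapped-by planning ✓
(triage, soundcheck): triage overlapped-by soundcheck ✓
Count: 14.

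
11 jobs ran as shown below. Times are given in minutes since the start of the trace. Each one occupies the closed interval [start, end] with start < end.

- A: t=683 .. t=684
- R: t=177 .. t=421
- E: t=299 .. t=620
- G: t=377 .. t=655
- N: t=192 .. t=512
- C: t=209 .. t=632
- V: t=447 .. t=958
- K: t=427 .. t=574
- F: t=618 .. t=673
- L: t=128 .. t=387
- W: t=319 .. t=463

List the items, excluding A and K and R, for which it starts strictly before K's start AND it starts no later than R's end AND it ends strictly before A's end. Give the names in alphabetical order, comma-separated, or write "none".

C, E, G, L, N, W

Conditions: its start is strictly before K's start (X.start < t=427) AND its start is no later than R's end (X.start <= t=421) AND its end is strictly before A's end (X.end < t=684).
C: start t=209 < t=427? ✓; start t=209 <= t=421? ✓; end t=632 < t=684? ✓ → yes.
E: start t=299 < t=427? ✓; start t=299 <= t=421? ✓; end t=620 < t=684? ✓ → yes.
F: start t=618 < t=427? ✗; start t=618 <= t=421? ✗; end t=673 < t=684? ✓ → no.
G: start t=377 < t=427? ✓; start t=377 <= t=421? ✓; end t=655 < t=684? ✓ → yes.
L: start t=128 < t=427? ✓; start t=128 <= t=421? ✓; end t=387 < t=684? ✓ → yes.
N: start t=192 < t=427? ✓; start t=192 <= t=421? ✓; end t=512 < t=684? ✓ → yes.
V: start t=447 < t=427? ✗; start t=447 <= t=421? ✗; end t=958 < t=684? ✗ → no.
W: start t=319 < t=427? ✓; start t=319 <= t=421? ✓; end t=463 < t=684? ✓ → yes.
Result: C, E, G, L, N, W.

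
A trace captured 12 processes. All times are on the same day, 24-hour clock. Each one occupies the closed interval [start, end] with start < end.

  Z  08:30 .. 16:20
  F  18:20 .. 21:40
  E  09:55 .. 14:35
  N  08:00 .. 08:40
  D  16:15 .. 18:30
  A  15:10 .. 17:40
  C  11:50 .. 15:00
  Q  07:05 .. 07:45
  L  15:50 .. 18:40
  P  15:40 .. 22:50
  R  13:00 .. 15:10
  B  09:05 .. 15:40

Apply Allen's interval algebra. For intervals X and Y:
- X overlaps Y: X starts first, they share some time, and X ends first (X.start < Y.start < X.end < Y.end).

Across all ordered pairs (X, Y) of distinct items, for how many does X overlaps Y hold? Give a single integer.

14

Checking all 132 ordered pairs for relation 'overlaps'; matching pairs in alphabetical order:
(A, D): A overlaps D ✓
(A, L): A overlaps L ✓
(A, P): A overlaps P ✓
(B, A): B overlaps A ✓
(C, R): C overlaps R ✓
(D, F): D overlaps F ✓
(E, C): E overlaps C ✓
(E, R): E overlaps R ✓
(L, F): L overlaps F ✓
(N, Z): N overlaps Z ✓
(Z, A): Z overlaps A ✓
(Z, D): Z overlaps D ✓
(Z, L): Z overlaps L ✓
(Z, P): Z overlaps P ✓
Count: 14.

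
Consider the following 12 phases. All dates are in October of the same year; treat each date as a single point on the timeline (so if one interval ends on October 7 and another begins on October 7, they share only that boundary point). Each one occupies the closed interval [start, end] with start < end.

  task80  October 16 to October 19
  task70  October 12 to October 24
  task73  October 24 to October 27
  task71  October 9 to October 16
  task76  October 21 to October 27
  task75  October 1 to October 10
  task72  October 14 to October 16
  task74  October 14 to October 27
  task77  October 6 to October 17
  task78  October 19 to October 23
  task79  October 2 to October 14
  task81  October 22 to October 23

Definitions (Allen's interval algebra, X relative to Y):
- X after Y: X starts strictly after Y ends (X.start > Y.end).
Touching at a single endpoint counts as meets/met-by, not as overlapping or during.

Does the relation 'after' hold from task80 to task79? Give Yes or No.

task80 = [October 16, October 19], task79 = [October 2, October 14].
Actual relation of task80 to task79: after.
Asked whether 'after' holds → Yes.

Yes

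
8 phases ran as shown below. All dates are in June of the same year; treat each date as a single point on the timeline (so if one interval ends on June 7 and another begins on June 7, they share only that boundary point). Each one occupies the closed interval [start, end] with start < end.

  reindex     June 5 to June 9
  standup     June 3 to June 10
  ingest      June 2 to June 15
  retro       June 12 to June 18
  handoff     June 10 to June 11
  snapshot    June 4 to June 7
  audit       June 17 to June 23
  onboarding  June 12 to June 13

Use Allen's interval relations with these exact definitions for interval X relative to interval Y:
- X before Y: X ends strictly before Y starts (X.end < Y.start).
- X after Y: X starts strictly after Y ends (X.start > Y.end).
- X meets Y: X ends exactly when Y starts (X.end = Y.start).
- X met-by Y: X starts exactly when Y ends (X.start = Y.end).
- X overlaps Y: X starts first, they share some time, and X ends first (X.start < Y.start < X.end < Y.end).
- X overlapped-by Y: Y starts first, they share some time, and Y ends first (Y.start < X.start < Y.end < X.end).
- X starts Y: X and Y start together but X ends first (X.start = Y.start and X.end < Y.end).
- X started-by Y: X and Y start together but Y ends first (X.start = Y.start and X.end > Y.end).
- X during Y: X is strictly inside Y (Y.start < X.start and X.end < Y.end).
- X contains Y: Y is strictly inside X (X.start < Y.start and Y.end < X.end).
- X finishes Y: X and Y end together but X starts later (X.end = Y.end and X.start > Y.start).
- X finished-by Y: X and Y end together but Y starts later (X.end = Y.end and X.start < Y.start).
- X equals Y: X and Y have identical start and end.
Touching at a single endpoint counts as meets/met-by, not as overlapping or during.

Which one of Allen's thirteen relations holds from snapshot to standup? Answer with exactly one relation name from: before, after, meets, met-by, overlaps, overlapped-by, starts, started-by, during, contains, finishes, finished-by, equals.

during

snapshot = [June 4, June 7]; standup = [June 3, June 10].
Compare endpoints: snapshot.start > standup.start, snapshot.start < standup.end, snapshot.end > standup.start, snapshot.end < standup.end.
That pattern is 'during'.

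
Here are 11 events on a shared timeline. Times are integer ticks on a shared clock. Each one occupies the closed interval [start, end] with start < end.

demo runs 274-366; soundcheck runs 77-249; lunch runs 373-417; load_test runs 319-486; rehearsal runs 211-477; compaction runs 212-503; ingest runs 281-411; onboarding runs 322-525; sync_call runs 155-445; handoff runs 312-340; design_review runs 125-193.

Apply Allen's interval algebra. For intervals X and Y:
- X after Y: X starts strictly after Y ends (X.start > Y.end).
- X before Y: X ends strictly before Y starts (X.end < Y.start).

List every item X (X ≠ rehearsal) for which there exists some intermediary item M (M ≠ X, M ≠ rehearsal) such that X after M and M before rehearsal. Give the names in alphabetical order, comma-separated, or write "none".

compaction, demo, handoff, ingest, load_test, lunch, onboarding

Target rehearsal = [211, 477].
Intermediaries M with M before rehearsal: design_review.
Via design_review — items with X after design_review: compaction, demo, handoff, ingest, load_test, lunch, onboarding.
Union: compaction, demo, handoff, ingest, load_test, lunch, onboarding.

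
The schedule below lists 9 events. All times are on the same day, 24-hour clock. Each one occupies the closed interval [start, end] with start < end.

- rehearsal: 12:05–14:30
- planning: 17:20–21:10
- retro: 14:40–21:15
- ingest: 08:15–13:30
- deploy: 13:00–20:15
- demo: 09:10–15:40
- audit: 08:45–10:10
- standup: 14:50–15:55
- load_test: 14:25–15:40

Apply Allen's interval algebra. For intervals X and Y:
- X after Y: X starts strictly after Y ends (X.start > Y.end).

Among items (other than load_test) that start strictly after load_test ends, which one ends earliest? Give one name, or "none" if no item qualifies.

planning

Target load_test = [14:25, 15:40].
audit [08:45, 10:10] → before → excluded.
demo [09:10, 15:40] → finished-by → excluded.
deploy [13:00, 20:15] → contains → excluded.
ingest [08:15, 13:30] → before → excluded.
planning [17:20, 21:10] → after → candidate.
rehearsal [12:05, 14:30] → overlaps → excluded.
retro [14:40, 21:15] → overlapped-by → excluded.
standup [14:50, 15:55] → overlapped-by → excluded.
Among candidates, earliest end is 21:10 → planning.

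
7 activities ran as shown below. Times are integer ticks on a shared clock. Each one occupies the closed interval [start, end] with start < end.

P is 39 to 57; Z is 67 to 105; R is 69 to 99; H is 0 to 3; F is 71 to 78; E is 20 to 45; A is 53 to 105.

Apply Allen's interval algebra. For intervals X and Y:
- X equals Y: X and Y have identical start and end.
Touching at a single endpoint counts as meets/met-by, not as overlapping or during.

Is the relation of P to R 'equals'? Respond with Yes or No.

No

P = [39, 57], R = [69, 99].
Actual relation of P to R: before.
Asked whether 'equals' holds → No.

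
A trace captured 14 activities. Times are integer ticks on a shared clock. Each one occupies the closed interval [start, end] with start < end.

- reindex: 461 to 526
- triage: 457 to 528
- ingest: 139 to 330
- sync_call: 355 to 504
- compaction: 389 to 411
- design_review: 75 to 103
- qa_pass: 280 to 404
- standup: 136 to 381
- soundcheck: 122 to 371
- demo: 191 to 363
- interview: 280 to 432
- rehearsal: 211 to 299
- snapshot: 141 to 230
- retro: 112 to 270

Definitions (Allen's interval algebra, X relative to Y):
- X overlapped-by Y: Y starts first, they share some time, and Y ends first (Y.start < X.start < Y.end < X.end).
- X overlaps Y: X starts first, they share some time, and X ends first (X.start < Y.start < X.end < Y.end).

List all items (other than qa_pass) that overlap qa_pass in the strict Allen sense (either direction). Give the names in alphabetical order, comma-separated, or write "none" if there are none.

Target qa_pass = [280, 404].
compaction [389, 411] → overlapped-by → yes.
demo [191, 363] → overlaps → yes.
design_review [75, 103] → before → no.
ingest [139, 330] → overlaps → yes.
interview [280, 432] → started-by → no.
rehearsal [211, 299] → overlaps → yes.
reindex [461, 526] → after → no.
retro [112, 270] → before → no.
snapshot [141, 230] → before → no.
soundcheck [122, 371] → overlaps → yes.
standup [136, 381] → overlaps → yes.
sync_call [355, 504] → overlapped-by → yes.
triage [457, 528] → after → no.
Result: compaction, demo, ingest, rehearsal, soundcheck, standup, sync_call.

compaction, demo, ingest, rehearsal, soundcheck, standup, sync_call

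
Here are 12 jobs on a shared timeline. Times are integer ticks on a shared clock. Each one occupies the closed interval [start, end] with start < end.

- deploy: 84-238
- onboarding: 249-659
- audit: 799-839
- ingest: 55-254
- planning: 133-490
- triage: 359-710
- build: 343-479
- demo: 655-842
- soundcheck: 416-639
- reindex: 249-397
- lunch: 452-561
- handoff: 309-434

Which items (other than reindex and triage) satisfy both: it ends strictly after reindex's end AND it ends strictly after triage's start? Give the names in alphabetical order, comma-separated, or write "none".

audit, build, demo, handoff, lunch, onboarding, planning, soundcheck

Conditions: its end is strictly after reindex's end (X.end > 397) AND its end is strictly after triage's start (X.end > 359).
audit: end 839 > 397? ✓; end 839 > 359? ✓ → yes.
build: end 479 > 397? ✓; end 479 > 359? ✓ → yes.
demo: end 842 > 397? ✓; end 842 > 359? ✓ → yes.
deploy: end 238 > 397? ✗; end 238 > 359? ✗ → no.
handoff: end 434 > 397? ✓; end 434 > 359? ✓ → yes.
ingest: end 254 > 397? ✗; end 254 > 359? ✗ → no.
lunch: end 561 > 397? ✓; end 561 > 359? ✓ → yes.
onboarding: end 659 > 397? ✓; end 659 > 359? ✓ → yes.
planning: end 490 > 397? ✓; end 490 > 359? ✓ → yes.
soundcheck: end 639 > 397? ✓; end 639 > 359? ✓ → yes.
Result: audit, build, demo, handoff, lunch, onboarding, planning, soundcheck.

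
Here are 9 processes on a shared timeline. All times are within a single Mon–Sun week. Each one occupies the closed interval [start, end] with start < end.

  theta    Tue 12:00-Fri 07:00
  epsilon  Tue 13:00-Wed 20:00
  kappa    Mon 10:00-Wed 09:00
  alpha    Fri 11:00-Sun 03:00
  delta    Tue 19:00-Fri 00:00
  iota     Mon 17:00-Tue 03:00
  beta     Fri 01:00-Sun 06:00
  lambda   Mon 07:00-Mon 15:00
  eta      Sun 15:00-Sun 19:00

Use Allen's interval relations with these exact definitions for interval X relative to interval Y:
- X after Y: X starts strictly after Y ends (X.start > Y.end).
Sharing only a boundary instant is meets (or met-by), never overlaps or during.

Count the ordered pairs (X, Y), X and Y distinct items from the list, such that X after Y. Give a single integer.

26

Checking all 72 ordered pairs for relation 'after'; matching pairs in alphabetical order:
(alpha, delta): alpha after delta ✓
(alpha, epsilon): alpha after epsilon ✓
(alpha, iota): alpha after iota ✓
(alpha, kappa): alpha after kappa ✓
(alpha, lambda): alpha after lambda ✓
(alpha, theta): alpha after theta ✓
(beta, delta): beta after delta ✓
(beta, epsilon): beta after epsilon ✓
(beta, iota): beta after iota ✓
(beta, kappa): beta after kappa ✓
(beta, lambda): beta after lambda ✓
(delta, iota): delta after iota ✓
(delta, lambda): delta after lambda ✓
(epsilon, iota): epsilon after iota ✓
(epsilon, lambda): epsilon after lambda ✓
(eta, alpha): eta after alpha ✓
(eta, beta): eta after beta ✓
(eta, delta): eta after delta ✓
(eta, epsilon): eta after epsilon ✓
(eta, iota): eta after iota ✓
(eta, kappa): eta after kappa ✓
(eta, lambda): eta after lambda ✓
(eta, theta): eta after theta ✓
(iota, lambda): iota after lambda ✓
... plus 2 further pairs not listed.
Count: 26.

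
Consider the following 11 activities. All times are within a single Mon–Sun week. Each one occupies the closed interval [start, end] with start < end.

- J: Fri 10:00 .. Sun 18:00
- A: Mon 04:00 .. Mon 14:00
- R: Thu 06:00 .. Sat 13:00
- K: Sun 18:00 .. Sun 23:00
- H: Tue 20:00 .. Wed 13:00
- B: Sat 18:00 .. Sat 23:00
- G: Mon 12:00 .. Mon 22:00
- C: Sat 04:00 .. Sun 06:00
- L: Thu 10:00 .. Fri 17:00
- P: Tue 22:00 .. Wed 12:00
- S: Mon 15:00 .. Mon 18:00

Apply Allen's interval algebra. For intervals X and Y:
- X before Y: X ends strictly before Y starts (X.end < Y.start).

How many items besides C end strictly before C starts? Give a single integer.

Target C = [Sat 04:00, Sun 06:00].
A [Mon 04:00, Mon 14:00] → before → counts.
B [Sat 18:00, Sat 23:00] → during → no.
G [Mon 12:00, Mon 22:00] → before → counts.
H [Tue 20:00, Wed 13:00] → before → counts.
J [Fri 10:00, Sun 18:00] → contains → no.
K [Sun 18:00, Sun 23:00] → after → no.
L [Thu 10:00, Fri 17:00] → before → counts.
P [Tue 22:00, Wed 12:00] → before → counts.
R [Thu 06:00, Sat 13:00] → overlaps → no.
S [Mon 15:00, Mon 18:00] → before → counts.
Total: 6.

6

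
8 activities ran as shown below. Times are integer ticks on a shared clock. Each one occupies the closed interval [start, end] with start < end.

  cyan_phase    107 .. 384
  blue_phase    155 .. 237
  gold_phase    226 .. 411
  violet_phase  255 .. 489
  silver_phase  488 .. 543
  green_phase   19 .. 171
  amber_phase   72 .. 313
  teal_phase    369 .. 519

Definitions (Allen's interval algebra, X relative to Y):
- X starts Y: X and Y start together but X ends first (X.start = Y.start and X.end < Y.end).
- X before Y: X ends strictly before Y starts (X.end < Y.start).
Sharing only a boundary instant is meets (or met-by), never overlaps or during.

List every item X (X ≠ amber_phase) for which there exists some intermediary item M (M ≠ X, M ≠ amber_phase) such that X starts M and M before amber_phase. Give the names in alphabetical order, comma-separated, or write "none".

Target amber_phase = [72, 313].
Intermediaries M with M before amber_phase: none.
Union: none.

none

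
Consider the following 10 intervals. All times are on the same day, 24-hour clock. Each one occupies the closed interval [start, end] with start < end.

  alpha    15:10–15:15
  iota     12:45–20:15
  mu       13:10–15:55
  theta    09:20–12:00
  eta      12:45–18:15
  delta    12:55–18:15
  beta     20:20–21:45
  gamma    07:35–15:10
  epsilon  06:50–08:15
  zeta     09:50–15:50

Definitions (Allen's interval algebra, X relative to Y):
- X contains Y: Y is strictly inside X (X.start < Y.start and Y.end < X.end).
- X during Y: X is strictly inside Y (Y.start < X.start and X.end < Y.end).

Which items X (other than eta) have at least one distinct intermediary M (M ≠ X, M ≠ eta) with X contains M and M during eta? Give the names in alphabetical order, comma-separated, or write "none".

Target eta = [12:45, 18:15].
Intermediaries M with M during eta: alpha, mu.
Via alpha — items with X contains alpha: delta, iota, mu, zeta.
Via mu — items with X contains mu: delta, iota.
Union: delta, iota, mu, zeta.

delta, iota, mu, zeta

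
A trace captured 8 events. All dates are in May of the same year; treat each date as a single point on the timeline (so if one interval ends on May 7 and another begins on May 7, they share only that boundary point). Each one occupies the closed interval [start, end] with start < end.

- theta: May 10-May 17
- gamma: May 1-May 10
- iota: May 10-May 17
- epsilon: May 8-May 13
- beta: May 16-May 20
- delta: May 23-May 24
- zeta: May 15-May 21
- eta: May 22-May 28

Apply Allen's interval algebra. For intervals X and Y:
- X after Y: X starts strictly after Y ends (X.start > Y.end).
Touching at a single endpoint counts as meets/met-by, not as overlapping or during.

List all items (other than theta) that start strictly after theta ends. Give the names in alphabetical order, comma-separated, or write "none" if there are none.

delta, eta

Target theta = [May 10, May 17].
beta [May 16, May 20] → overlapped-by → no.
delta [May 23, May 24] → after → yes.
epsilon [May 8, May 13] → overlaps → no.
eta [May 22, May 28] → after → yes.
gamma [May 1, May 10] → meets → no.
iota [May 10, May 17] → equals → no.
zeta [May 15, May 21] → overlapped-by → no.
Result: delta, eta.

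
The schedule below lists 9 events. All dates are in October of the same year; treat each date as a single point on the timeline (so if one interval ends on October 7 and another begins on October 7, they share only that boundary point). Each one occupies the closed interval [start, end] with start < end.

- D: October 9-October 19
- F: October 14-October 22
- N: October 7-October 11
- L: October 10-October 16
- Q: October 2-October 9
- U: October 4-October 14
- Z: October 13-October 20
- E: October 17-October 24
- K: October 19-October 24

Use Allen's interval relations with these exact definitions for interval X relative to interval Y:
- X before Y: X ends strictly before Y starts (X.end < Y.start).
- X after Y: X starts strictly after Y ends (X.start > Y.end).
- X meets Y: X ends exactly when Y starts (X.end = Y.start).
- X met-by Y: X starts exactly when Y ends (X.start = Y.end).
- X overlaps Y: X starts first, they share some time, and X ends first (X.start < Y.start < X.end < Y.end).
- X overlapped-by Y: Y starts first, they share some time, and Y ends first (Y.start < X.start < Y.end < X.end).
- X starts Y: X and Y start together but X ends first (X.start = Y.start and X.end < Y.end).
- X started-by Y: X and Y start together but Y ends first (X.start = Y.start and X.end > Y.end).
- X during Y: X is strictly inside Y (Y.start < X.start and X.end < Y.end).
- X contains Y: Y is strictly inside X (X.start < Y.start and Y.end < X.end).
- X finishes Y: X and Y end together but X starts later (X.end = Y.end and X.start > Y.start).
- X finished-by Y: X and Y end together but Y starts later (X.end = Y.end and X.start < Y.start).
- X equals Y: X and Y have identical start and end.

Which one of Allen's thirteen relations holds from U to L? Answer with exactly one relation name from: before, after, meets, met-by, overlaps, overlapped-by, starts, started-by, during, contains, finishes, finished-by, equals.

overlaps

U = [October 4, October 14]; L = [October 10, October 16].
Compare endpoints: U.start < L.start, U.start < L.end, U.end > L.start, U.end < L.end.
That pattern is 'overlaps'.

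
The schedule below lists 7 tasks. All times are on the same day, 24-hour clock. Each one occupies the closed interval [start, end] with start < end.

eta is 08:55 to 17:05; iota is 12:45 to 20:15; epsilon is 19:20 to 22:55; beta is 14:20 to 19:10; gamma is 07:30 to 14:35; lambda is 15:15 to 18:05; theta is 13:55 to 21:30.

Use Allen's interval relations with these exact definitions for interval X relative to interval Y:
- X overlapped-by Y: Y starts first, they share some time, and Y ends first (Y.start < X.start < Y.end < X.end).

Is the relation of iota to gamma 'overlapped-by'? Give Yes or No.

iota = [12:45, 20:15], gamma = [07:30, 14:35].
Actual relation of iota to gamma: overlapped-by.
Asked whether 'overlapped-by' holds → Yes.

Yes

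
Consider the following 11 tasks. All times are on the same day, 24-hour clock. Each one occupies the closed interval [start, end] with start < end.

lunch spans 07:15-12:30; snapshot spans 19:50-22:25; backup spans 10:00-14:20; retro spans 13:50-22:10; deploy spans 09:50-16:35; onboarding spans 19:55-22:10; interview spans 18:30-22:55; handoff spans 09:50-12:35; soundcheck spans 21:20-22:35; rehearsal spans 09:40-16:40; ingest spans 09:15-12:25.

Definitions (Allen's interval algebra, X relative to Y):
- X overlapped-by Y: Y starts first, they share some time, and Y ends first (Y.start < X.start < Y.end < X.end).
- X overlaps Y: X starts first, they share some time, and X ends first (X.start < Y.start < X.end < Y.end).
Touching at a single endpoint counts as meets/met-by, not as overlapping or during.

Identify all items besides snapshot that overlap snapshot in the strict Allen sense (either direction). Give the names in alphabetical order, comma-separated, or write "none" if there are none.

retro, soundcheck

Target snapshot = [19:50, 22:25].
backup [10:00, 14:20] → before → no.
deploy [09:50, 16:35] → before → no.
handoff [09:50, 12:35] → before → no.
ingest [09:15, 12:25] → before → no.
interview [18:30, 22:55] → contains → no.
lunch [07:15, 12:30] → before → no.
onboarding [19:55, 22:10] → during → no.
rehearsal [09:40, 16:40] → before → no.
retro [13:50, 22:10] → overlaps → yes.
soundcheck [21:20, 22:35] → overlapped-by → yes.
Result: retro, soundcheck.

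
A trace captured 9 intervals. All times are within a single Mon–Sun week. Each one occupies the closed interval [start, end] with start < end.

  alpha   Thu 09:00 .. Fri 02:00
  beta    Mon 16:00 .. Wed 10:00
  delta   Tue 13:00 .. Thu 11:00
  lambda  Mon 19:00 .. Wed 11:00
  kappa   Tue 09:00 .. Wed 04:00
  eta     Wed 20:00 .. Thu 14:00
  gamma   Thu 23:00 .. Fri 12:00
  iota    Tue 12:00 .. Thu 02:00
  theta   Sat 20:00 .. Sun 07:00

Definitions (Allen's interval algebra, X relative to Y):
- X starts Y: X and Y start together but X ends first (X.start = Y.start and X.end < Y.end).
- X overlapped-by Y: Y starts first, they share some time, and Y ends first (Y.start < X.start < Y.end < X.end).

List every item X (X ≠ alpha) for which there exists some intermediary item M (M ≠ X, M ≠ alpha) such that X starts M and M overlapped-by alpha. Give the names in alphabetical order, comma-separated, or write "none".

none

Target alpha = [Thu 09:00, Fri 02:00].
Intermediaries M with M overlapped-by alpha: gamma.
Via gamma — items with X starts gamma: none.
Union: none.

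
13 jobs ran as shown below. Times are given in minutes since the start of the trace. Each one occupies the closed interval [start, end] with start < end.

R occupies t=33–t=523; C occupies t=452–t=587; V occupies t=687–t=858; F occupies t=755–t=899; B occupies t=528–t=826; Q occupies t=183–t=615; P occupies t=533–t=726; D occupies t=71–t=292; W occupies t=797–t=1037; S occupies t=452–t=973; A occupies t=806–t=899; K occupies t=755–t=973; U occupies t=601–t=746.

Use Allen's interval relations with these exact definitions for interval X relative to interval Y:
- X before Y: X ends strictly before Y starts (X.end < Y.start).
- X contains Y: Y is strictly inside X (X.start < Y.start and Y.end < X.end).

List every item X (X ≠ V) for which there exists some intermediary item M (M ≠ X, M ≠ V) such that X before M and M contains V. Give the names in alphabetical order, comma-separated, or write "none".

D

Target V = [t=687, t=858].
Intermediaries M with M contains V: S.
Via S — items with X before S: D.
Union: D.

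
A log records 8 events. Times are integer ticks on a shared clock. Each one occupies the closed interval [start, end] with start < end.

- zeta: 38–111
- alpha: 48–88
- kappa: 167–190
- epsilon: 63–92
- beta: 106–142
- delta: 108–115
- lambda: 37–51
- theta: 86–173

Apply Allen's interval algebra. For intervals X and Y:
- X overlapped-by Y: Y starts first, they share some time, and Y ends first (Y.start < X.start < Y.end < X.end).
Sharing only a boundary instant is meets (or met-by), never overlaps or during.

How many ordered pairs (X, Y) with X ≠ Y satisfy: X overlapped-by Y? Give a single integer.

Checking all 56 ordered pairs for relation 'overlapped-by'; matching pairs in alphabetical order:
(alpha, lambda): alpha overlapped-by lambda ✓
(beta, zeta): beta overlapped-by zeta ✓
(delta, zeta): delta overlapped-by zeta ✓
(epsilon, alpha): epsilon overlapped-by alpha ✓
(kappa, theta): kappa overlapped-by theta ✓
(theta, alpha): theta overlapped-by alpha ✓
(theta, epsilon): theta overlapped-by epsilon ✓
(theta, zeta): theta overlapped-by zeta ✓
(zeta, lambda): zeta overlapped-by lambda ✓
Count: 9.

9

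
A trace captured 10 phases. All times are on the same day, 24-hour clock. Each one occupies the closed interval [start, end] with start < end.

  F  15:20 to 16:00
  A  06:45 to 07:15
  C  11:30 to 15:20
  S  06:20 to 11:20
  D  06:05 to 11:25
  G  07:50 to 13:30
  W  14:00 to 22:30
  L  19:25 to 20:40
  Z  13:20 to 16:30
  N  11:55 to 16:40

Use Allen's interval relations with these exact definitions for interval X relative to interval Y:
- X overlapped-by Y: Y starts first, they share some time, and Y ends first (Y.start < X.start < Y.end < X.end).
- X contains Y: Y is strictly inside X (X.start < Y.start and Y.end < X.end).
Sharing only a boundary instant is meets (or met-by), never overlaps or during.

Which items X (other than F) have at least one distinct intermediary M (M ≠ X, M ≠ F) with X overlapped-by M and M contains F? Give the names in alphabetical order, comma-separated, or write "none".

W

Target F = [15:20, 16:00].
Intermediaries M with M contains F: N, W, Z.
Via N — items with X overlapped-by N: W.
Via W — items with X overlapped-by W: none.
Via Z — items with X overlapped-by Z: W.
Union: W.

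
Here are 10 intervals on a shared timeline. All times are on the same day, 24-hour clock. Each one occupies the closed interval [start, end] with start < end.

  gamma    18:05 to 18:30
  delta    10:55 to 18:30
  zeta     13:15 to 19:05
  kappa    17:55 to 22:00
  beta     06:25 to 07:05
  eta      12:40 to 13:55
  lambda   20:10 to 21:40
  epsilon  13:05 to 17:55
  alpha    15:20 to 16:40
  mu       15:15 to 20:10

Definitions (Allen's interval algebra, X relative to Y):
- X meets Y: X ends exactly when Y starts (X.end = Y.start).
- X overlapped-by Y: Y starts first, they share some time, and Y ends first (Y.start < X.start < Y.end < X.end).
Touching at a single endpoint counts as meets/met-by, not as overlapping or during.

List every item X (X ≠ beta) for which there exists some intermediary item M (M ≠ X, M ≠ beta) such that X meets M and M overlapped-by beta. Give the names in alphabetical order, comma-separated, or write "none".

Target beta = [06:25, 07:05].
Intermediaries M with M overlapped-by beta: none.
Union: none.

none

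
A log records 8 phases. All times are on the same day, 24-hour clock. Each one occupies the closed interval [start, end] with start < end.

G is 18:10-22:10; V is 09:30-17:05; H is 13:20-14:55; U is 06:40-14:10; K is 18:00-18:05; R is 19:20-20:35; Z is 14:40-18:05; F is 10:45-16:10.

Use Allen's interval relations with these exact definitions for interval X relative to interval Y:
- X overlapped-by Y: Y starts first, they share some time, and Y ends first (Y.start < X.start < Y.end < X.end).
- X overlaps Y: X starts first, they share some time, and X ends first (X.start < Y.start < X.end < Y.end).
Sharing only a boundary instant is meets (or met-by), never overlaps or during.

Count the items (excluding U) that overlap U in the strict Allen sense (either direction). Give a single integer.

Target U = [06:40, 14:10].
F [10:45, 16:10] → overlapped-by → counts.
G [18:10, 22:10] → after → no.
H [13:20, 14:55] → overlapped-by → counts.
K [18:00, 18:05] → after → no.
R [19:20, 20:35] → after → no.
V [09:30, 17:05] → overlapped-by → counts.
Z [14:40, 18:05] → after → no.
Total: 3.

3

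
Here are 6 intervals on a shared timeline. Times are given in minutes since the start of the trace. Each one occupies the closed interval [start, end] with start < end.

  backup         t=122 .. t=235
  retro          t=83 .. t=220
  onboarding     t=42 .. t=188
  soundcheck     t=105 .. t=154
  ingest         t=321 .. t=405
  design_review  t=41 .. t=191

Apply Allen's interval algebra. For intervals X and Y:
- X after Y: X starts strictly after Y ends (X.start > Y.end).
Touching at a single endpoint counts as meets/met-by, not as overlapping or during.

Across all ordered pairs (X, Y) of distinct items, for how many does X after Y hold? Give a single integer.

5

Checking all 30 ordered pairs for relation 'after'; matching pairs in alphabetical order:
(ingest, backup): ingest after backup ✓
(ingest, design_review): ingest after design_review ✓
(ingest, onboarding): ingest after onboarding ✓
(ingest, retro): ingest after retro ✓
(ingest, soundcheck): ingest after soundcheck ✓
Count: 5.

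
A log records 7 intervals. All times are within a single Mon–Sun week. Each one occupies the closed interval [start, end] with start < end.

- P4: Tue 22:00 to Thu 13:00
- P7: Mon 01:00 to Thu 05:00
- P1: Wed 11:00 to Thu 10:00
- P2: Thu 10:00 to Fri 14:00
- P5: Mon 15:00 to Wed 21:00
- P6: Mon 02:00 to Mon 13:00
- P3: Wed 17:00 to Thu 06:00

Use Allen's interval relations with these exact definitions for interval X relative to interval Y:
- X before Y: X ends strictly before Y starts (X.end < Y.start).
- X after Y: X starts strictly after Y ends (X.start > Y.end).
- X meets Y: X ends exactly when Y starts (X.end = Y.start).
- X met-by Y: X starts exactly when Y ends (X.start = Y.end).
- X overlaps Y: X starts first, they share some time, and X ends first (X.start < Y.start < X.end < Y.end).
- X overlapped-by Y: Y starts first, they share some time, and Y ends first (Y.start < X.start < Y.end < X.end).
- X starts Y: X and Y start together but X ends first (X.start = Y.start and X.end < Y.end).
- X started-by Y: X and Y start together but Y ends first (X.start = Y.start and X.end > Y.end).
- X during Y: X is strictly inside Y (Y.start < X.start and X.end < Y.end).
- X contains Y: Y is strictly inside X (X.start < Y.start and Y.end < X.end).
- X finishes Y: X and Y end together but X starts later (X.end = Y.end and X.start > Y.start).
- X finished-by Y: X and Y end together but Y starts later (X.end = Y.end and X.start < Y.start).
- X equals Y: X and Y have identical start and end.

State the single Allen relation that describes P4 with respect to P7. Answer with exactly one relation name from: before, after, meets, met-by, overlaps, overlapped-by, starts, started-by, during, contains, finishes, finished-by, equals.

P4 = [Tue 22:00, Thu 13:00]; P7 = [Mon 01:00, Thu 05:00].
Compare endpoints: P4.start > P7.start, P4.start < P7.end, P4.end > P7.start, P4.end > P7.end.
That pattern is 'overlapped-by'.

overlapped-by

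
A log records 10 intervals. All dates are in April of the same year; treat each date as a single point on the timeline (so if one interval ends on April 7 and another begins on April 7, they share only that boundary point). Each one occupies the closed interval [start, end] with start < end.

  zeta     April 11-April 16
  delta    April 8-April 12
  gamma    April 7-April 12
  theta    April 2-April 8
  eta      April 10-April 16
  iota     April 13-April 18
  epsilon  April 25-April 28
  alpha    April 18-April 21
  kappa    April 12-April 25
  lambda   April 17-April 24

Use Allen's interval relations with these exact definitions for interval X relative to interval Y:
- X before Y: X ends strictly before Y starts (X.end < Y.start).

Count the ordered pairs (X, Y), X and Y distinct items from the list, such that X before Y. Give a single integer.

24

Checking all 90 ordered pairs for relation 'before'; matching pairs in alphabetical order:
(alpha, epsilon): alpha before epsilon ✓
(delta, alpha): delta before alpha ✓
(delta, epsilon): delta before epsilon ✓
(delta, iota): delta before iota ✓
(delta, lambda): delta before lambda ✓
(eta, alpha): eta before alpha ✓
(eta, epsilon): eta before epsilon ✓
(eta, lambda): eta before lambda ✓
(gamma, alpha): gamma before alpha ✓
(gamma, epsilon): gamma before epsilon ✓
(gamma, iota): gamma before iota ✓
(gamma, lambda): gamma before lambda ✓
(iota, epsilon): iota before epsilon ✓
(lambda, epsilon): lambda before epsilon ✓
(theta, alpha): theta before alpha ✓
(theta, epsilon): theta before epsilon ✓
(theta, eta): theta before eta ✓
(theta, iota): theta before iota ✓
(theta, kappa): theta before kappa ✓
(theta, lambda): theta before lambda ✓
(theta, zeta): theta before zeta ✓
(zeta, alpha): zeta before alpha ✓
(zeta, epsilon): zeta before epsilon ✓
(zeta, lambda): zeta before lambda ✓
Count: 24.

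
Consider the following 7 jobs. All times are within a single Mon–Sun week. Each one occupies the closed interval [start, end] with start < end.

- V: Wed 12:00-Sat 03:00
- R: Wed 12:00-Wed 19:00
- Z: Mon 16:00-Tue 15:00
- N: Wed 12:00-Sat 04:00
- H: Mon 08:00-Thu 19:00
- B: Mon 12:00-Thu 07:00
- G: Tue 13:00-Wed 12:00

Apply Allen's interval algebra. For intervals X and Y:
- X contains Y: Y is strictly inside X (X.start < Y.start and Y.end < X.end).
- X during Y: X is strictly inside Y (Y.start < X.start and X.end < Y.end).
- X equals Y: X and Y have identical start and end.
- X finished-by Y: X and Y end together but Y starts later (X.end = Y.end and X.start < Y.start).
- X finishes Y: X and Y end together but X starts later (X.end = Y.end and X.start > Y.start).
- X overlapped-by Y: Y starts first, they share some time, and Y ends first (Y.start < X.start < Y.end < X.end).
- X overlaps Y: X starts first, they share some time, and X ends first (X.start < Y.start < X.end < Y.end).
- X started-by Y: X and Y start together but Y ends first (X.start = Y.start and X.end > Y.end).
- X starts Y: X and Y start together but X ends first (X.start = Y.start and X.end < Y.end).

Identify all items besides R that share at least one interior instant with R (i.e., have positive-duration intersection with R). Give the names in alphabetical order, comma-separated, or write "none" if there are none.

Target R = [Wed 12:00, Wed 19:00].
B [Mon 12:00, Thu 07:00] → contains → yes.
G [Tue 13:00, Wed 12:00] → meets → no.
H [Mon 08:00, Thu 19:00] → contains → yes.
N [Wed 12:00, Sat 04:00] → started-by → yes.
V [Wed 12:00, Sat 03:00] → started-by → yes.
Z [Mon 16:00, Tue 15:00] → before → no.
Result: B, H, N, V.

B, H, N, V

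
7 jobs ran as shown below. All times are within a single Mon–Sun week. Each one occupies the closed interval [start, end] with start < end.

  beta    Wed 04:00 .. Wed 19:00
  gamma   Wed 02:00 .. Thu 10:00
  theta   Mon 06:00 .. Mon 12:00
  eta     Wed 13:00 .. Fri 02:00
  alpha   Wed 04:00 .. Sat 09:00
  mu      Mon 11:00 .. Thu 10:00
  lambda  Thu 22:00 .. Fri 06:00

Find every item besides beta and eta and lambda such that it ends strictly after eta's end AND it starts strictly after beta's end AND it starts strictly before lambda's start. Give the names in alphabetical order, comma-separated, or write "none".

none

Conditions: its end is strictly after eta's end (X.end > Fri 02:00) AND its start is strictly after beta's end (X.start > Wed 19:00) AND its start is strictly before lambda's start (X.start < Thu 22:00).
alpha: end Sat 09:00 > Fri 02:00? ✓; start Wed 04:00 > Wed 19:00? ✗; start Wed 04:00 < Thu 22:00? ✓ → no.
gamma: end Thu 10:00 > Fri 02:00? ✗; start Wed 02:00 > Wed 19:00? ✗; start Wed 02:00 < Thu 22:00? ✓ → no.
mu: end Thu 10:00 > Fri 02:00? ✗; start Mon 11:00 > Wed 19:00? ✗; start Mon 11:00 < Thu 22:00? ✓ → no.
theta: end Mon 12:00 > Fri 02:00? ✗; start Mon 06:00 > Wed 19:00? ✗; start Mon 06:00 < Thu 22:00? ✓ → no.
Result: none.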